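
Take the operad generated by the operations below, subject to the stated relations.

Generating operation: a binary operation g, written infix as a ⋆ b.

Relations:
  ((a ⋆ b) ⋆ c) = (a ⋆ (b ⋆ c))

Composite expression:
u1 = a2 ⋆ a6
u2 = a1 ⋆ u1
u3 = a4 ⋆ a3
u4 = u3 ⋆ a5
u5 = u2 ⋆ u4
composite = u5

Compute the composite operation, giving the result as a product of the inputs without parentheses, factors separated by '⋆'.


a1 ⋆ a2 ⋆ a6 ⋆ a4 ⋆ a3 ⋆ a5

The g-tree's shape is irrelevant; the a-reading-order decides.
(a2 ⋆ a6) spells out as a2 ⋆ a6
(a1 ⋆ (a2 ⋆ a6)) spells out as a1 ⋆ a2 ⋆ a6
(a4 ⋆ a3) spells out as a4 ⋆ a3
((a4 ⋆ a3) ⋆ a5) spells out as a4 ⋆ a3 ⋆ a5
((a1 ⋆ (a2 ⋆ a6)) ⋆ ((a4 ⋆ a3) ⋆ a5)) spells out as a1 ⋆ a2 ⋆ a6 ⋆ a4 ⋆ a3 ⋆ a5


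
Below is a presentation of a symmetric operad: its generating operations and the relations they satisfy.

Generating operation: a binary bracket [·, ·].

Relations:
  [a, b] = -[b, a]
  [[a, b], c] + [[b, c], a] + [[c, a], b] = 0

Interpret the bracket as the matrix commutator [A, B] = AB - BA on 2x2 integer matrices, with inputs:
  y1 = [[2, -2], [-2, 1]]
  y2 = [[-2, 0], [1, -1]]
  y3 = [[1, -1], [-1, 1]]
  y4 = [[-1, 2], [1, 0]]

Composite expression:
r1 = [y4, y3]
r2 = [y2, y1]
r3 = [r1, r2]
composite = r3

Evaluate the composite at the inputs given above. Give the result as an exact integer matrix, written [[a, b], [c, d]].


[[1, -8], [-6, -1]]

[y4, y3] = [[-1, 1], [-1, 1]]
[y2, y1] = [[2, 2], [-1, -2]]
[[y4, y3], [y2, y1]] = [[1, -8], [-6, -1]]


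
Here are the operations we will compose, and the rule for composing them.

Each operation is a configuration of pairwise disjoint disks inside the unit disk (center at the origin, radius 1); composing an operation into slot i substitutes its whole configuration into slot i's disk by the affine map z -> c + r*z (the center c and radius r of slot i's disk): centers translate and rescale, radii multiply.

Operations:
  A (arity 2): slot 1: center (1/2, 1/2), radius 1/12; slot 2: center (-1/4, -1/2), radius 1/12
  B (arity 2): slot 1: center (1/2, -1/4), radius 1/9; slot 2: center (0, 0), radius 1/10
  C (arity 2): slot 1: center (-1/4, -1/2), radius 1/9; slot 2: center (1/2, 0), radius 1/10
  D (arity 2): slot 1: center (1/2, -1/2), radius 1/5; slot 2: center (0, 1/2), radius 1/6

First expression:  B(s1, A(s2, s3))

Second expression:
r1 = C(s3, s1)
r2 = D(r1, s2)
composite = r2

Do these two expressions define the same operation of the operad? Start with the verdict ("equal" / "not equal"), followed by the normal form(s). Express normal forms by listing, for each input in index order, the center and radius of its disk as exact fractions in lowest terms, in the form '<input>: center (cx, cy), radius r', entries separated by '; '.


Reducing the first expression gives s1: center (1/2, -1/4), radius 1/9; s2: center (1/20, 1/20), radius 1/120; s3: center (-1/40, -1/20), radius 1/120
Reducing the second expression gives s1: center (3/5, -1/2), radius 1/50; s2: center (0, 1/2), radius 1/6; s3: center (9/20, -3/5), radius 1/45
Different reductions; not equal.

not equal — first s1: center (1/2, -1/4), radius 1/9; s2: center (1/20, 1/20), radius 1/120; s3: center (-1/40, -1/20), radius 1/120, second s1: center (3/5, -1/2), radius 1/50; s2: center (0, 1/2), radius 1/6; s3: center (9/20, -3/5), radius 1/45


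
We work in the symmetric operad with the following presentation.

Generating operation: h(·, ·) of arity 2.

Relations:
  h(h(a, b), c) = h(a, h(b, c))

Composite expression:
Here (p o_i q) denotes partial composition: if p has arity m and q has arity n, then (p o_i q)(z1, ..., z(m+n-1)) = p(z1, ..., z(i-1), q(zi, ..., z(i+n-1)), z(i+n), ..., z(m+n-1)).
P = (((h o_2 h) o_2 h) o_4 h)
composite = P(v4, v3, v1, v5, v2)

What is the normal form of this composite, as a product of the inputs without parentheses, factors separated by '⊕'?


Under associativity of h, the answer is the v's in reading order.
h(v3, v1) reduces to v3 ⊕ v1
h(v5, v2) reduces to v5 ⊕ v2
h(h(v3, v1), h(v5, v2)) reduces to v3 ⊕ v1 ⊕ v5 ⊕ v2
h(v4, h(h(v3, v1), h(v5, v2))) reduces to v4 ⊕ v3 ⊕ v1 ⊕ v5 ⊕ v2

v4 ⊕ v3 ⊕ v1 ⊕ v5 ⊕ v2


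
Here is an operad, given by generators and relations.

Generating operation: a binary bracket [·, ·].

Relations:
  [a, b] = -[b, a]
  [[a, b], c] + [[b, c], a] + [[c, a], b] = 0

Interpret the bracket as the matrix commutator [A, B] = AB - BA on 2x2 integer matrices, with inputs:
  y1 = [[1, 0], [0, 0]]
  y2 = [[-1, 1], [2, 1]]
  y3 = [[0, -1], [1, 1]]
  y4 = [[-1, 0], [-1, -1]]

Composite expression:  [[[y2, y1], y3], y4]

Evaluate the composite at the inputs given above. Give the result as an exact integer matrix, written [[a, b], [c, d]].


[[1, 0], [2, -1]]

[y2, y1] = [[0, -1], [2, 0]]
[[y2, y1], y3] = [[1, -1], [-2, -1]]
[[[y2, y1], y3], y4] = [[1, 0], [2, -1]]


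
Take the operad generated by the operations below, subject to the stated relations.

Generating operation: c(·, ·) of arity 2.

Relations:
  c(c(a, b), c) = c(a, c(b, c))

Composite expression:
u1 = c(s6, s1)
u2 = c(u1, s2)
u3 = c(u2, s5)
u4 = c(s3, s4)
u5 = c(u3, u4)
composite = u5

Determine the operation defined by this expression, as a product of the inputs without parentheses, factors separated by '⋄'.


s6 ⋄ s1 ⋄ s2 ⋄ s5 ⋄ s3 ⋄ s4

Under associativity of c, the answer is the s's in reading order.
c(s6, s1) flattens to s6 ⋄ s1
c(c(s6, s1), s2) flattens to s6 ⋄ s1 ⋄ s2
c(c(c(s6, s1), s2), s5) flattens to s6 ⋄ s1 ⋄ s2 ⋄ s5
c(s3, s4) flattens to s3 ⋄ s4
c(c(c(c(s6, s1), s2), s5), c(s3, s4)) flattens to s6 ⋄ s1 ⋄ s2 ⋄ s5 ⋄ s3 ⋄ s4


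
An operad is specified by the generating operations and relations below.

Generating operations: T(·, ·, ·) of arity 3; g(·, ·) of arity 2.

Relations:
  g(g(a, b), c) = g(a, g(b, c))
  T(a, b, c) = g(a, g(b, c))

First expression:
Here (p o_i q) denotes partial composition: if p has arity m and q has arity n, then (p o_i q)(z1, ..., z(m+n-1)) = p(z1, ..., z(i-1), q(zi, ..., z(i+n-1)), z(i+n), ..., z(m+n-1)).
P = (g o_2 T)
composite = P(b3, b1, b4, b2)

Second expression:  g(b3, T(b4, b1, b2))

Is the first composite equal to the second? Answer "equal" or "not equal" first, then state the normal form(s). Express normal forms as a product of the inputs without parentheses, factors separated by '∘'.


not equal — first b3 ∘ b1 ∘ b4 ∘ b2, second b3 ∘ b4 ∘ b1 ∘ b2

The first expression reduces to b3 ∘ b1 ∘ b4 ∘ b2
The second expression reduces to b3 ∘ b4 ∘ b1 ∘ b2
The forms do not match — not equal.


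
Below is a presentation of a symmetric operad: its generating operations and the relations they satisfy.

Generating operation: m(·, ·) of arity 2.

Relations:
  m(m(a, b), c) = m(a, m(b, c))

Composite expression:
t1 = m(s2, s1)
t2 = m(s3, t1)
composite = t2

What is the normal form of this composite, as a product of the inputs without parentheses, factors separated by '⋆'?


Under associativity of m, the answer is the s's in reading order.
m(s2, s1) reduces to s2 ⋆ s1
m(s3, m(s2, s1)) reduces to s3 ⋆ s2 ⋆ s1

s3 ⋆ s2 ⋆ s1


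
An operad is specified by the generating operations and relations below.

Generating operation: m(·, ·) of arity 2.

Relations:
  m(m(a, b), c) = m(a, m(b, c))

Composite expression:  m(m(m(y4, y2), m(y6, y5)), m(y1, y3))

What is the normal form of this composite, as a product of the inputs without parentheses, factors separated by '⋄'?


y4 ⋄ y2 ⋄ y6 ⋄ y5 ⋄ y1 ⋄ y3


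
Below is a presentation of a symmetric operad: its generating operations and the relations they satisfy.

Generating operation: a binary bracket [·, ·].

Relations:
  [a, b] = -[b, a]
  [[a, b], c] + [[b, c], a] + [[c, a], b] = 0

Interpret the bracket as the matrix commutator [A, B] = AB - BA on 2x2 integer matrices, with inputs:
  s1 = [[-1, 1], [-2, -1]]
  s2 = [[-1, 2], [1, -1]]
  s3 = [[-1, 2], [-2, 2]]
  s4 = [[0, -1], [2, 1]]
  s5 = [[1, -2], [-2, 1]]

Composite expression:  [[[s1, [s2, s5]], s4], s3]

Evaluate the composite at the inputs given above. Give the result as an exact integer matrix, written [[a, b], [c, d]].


[[8, 76], [88, -8]]

[s2, s5] = [[-2, 0], [0, 2]]
[s1, [s2, s5]] = [[0, 4], [8, 0]]
[[s1, [s2, s5]], s4] = [[16, 4], [-8, -16]]
[[[s1, [s2, s5]], s4], s3] = [[8, 76], [88, -8]]


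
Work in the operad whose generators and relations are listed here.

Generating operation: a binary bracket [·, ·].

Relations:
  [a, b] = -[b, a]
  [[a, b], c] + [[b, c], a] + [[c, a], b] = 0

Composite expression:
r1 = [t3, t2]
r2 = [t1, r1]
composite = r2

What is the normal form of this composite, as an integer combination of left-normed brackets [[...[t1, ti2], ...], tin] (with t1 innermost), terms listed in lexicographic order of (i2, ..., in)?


-[[t1, t2], t3] + [[t1, t3], t2]

In the tensor algebra, words opening t1 carry the t1-anchored form.
Composite bracket: [t1, [t3, t2]]
Under [a, b] = ab - ba we get 4 signed associative words (2^2 = 4).
Collect the words opening with t1:
  t1t2t3 (sign -1) contributes -[[t1, t2], t3]
  t1t3t2 (sign +1) contributes +[[t1, t3], t2]


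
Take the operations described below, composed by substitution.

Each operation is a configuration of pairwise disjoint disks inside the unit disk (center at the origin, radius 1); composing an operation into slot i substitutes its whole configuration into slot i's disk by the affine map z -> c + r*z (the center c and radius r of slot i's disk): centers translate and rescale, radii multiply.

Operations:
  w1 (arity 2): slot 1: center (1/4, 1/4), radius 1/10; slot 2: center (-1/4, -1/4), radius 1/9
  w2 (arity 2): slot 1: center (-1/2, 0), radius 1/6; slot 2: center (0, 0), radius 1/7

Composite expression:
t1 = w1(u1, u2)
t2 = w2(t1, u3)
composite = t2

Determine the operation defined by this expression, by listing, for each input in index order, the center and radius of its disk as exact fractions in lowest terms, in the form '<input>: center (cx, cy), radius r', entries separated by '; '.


Nesting under w2 composes maps z -> c + r*z down each u-path.
tracing u1 down its 2-map path: center (-11/24, 1/24), radius 1/60
tracing u2 down its 2-map path: center (-13/24, -1/24), radius 1/54
tracing u3 down its 1-map path: center (0, 0), radius 1/7

u1: center (-11/24, 1/24), radius 1/60; u2: center (-13/24, -1/24), radius 1/54; u3: center (0, 0), radius 1/7


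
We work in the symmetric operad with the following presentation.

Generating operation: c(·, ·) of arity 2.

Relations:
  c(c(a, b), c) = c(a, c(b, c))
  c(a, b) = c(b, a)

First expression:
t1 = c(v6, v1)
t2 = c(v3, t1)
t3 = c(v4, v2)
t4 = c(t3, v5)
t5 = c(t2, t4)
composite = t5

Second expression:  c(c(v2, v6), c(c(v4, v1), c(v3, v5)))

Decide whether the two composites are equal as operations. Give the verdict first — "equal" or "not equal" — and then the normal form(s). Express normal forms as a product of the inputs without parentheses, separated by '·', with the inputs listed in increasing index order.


equal; both compose to v1 · v2 · v3 · v4 · v5 · v6

Reducing the first expression gives v1 · v2 · v3 · v4 · v5 · v6
Reducing the second expression gives v1 · v2 · v3 · v4 · v5 · v6
Same normal form: equal.


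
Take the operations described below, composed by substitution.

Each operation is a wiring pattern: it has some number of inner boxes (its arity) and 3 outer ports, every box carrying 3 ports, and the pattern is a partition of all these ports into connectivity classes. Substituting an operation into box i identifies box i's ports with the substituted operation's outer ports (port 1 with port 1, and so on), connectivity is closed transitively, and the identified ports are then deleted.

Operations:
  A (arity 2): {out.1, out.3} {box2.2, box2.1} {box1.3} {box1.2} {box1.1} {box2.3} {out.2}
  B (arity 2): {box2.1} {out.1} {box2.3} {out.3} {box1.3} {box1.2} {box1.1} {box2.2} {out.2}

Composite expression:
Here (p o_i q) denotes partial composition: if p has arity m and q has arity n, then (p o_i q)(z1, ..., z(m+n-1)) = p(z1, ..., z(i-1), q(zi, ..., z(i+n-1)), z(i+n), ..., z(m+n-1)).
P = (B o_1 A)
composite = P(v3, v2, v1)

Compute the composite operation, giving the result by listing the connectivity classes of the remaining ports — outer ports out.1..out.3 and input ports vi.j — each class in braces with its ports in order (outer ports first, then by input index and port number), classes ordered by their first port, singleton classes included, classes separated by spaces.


{out.1} {out.2} {out.3} {v1.1} {v1.2} {v1.3} {v2.1, v2.2} {v2.3} {v3.1} {v3.2} {v3.3}

After gluing at B, chains via deleted ports link the v-ports.
stage A: inputs (v3, v2), connectivity {out.1, out.3} {out.2} {v2.1, v2.2} {v2.3} {v3.1} {v3.2} {v3.3}, out.j its boundary
stage B: inputs (v3, v2, v1), connectivity {out.1} {out.2} {out.3} {v1.1} {v1.2} {v1.3} {v2.1, v2.2} {v2.3} {v3.1} {v3.2} {v3.3}, out.j its boundary


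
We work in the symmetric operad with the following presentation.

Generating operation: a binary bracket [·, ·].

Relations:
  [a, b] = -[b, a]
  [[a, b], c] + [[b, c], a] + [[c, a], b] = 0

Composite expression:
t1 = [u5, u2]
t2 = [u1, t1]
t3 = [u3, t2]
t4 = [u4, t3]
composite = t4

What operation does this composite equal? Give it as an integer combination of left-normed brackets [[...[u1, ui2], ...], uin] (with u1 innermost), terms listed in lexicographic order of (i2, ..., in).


-[[[[u1, u2], u5], u3], u4] + [[[[u1, u5], u2], u3], u4]

Antisymmetry and Jacobi reduce to u1-anchored left-normed brackets.
Composite bracket: [u4, [u3, [u1, [u5, u2]]]]
Applying ab - ba throughout gives 16 signed words (2^4 = 16).
Keep just the words that open with u1:
  u1u2u5u3u4 appears with sign -1, giving the term -[[[[u1, u2], u5], u3], u4]
  u1u5u2u3u4 appears with sign +1, giving the term +[[[[u1, u5], u2], u3], u4]


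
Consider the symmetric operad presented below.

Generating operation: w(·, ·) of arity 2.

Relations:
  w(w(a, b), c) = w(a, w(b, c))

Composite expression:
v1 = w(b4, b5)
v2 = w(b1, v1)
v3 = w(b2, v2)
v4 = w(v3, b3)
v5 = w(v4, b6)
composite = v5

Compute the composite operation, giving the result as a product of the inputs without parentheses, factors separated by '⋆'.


The w-tree's shape is irrelevant; the b-reading-order decides.
w(b4, b5) collapses to b4 ⋆ b5
w(b1, w(b4, b5)) collapses to b1 ⋆ b4 ⋆ b5
w(b2, w(b1, w(b4, b5))) collapses to b2 ⋆ b1 ⋆ b4 ⋆ b5
w(w(b2, w(b1, w(b4, b5))), b3) collapses to b2 ⋆ b1 ⋆ b4 ⋆ b5 ⋆ b3
w(w(w(b2, w(b1, w(b4, b5))), b3), b6) collapses to b2 ⋆ b1 ⋆ b4 ⋆ b5 ⋆ b3 ⋆ b6

b2 ⋆ b1 ⋆ b4 ⋆ b5 ⋆ b3 ⋆ b6


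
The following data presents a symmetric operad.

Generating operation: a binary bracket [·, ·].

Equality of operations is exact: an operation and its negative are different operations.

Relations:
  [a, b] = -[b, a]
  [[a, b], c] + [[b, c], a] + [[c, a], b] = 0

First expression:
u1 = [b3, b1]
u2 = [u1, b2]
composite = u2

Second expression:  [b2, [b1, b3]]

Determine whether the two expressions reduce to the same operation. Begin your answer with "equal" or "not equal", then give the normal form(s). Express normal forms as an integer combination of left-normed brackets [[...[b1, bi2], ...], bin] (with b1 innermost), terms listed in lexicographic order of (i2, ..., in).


equal — both sides give -[[b1, b3], b2]

In normal form, the first expression is -[[b1, b3], b2]
In normal form, the second expression is -[[b1, b3], b2]
Same normal form: equal.


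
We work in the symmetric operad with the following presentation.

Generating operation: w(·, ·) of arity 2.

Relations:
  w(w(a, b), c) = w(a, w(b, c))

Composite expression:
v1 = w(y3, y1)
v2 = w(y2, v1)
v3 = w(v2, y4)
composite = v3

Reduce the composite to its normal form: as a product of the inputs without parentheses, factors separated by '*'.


y2 * y3 * y1 * y4

Under associativity of w, the answer is the y's in reading order.
w(y3, y1) flattens to y3 * y1
w(y2, w(y3, y1)) flattens to y2 * y3 * y1
w(w(y2, w(y3, y1)), y4) flattens to y2 * y3 * y1 * y4


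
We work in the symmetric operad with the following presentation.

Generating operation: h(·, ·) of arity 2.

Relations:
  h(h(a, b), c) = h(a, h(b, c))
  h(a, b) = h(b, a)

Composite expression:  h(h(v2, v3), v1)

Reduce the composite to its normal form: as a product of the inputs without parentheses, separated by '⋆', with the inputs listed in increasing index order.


v1 ⋆ v2 ⋆ v3

Shape and order are irrelevant to h; the v-input set decides.
h(v2, v3) collapses to v2 ⋆ v3
h(h(v2, v3), v1) collapses to v2 ⋆ v3 ⋆ v1
putting the inputs in ascending order: v1 ⋆ v2 ⋆ v3


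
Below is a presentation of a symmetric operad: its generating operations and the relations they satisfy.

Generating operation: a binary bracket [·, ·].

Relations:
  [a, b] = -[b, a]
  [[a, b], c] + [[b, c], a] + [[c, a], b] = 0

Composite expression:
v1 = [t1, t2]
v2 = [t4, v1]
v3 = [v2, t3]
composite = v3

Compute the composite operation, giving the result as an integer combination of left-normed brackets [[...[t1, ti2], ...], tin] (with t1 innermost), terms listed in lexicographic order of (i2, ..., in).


-[[[t1, t2], t4], t3]


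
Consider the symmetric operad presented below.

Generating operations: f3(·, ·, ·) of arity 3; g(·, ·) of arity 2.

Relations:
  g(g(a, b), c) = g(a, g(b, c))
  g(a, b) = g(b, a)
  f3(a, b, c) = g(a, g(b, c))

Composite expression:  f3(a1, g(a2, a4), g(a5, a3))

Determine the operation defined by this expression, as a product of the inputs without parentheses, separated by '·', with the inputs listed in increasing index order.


a1 · a2 · a3 · a4 · a5

Key point: f3 commutes, so take the a-inputs in any fixed order.
g(a2, a4) spells out as a2 · a4
g(a5, a3) spells out as a5 · a3
f3(a1, g(a2, a4), g(a5, a3)) spells out as a1 · a2 · a4 · a5 · a3
putting the inputs in ascending order: a1 · a2 · a3 · a4 · a5


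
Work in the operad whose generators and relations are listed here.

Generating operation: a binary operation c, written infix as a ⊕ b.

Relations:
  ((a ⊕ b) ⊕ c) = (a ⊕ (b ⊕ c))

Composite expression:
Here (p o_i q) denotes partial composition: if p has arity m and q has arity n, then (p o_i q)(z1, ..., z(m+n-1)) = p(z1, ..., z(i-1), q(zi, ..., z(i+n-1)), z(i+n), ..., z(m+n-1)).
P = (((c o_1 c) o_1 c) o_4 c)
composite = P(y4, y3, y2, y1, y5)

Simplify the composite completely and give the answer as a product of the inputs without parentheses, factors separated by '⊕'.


y4 ⊕ y3 ⊕ y2 ⊕ y1 ⊕ y5


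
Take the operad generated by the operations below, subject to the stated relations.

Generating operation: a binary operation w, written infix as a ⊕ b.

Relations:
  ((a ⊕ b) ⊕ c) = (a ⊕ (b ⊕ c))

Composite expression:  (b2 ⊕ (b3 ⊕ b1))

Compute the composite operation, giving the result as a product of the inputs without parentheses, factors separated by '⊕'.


b2 ⊕ b3 ⊕ b1

All parenthesizations of w agree; list the b-inputs left to right.
(b3 ⊕ b1) reduces to b3 ⊕ b1
(b2 ⊕ (b3 ⊕ b1)) reduces to b2 ⊕ b3 ⊕ b1


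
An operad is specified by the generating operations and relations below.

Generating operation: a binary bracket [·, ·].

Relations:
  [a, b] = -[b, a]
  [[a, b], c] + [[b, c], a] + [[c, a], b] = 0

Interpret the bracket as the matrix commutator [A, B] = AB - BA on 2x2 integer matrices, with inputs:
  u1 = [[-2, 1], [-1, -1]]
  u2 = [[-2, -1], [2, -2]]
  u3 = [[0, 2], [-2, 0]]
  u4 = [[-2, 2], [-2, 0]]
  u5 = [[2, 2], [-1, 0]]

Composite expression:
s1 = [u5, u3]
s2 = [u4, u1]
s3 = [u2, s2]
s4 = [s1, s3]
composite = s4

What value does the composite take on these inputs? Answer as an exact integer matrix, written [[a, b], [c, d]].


[[0, 0], [0, 0]]


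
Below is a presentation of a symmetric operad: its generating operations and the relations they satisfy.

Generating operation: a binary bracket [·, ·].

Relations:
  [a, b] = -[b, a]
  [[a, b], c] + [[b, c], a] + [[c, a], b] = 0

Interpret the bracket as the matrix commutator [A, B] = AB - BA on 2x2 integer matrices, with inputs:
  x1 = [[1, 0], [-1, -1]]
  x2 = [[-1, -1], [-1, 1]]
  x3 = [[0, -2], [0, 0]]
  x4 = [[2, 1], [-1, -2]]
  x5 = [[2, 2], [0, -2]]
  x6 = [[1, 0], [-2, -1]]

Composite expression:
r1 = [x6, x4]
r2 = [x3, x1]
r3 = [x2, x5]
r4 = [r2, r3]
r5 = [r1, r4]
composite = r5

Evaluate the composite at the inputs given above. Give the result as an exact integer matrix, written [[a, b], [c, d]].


[[-64, 0], [128, 64]]


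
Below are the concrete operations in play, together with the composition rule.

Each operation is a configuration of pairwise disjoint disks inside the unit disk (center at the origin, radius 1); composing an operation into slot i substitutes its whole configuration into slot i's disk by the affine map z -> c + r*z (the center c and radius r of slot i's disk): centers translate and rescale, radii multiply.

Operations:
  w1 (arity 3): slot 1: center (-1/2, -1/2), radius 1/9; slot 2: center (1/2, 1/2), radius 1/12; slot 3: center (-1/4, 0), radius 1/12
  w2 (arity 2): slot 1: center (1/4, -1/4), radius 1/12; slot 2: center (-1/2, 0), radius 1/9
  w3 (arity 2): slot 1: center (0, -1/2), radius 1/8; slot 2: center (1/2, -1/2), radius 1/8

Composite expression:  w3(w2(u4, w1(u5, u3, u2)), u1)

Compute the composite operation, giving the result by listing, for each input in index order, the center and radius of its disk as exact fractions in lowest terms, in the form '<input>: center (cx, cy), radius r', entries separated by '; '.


u1: center (1/2, -1/2), radius 1/8; u2: center (-19/288, -1/2), radius 1/864; u3: center (-1/18, -71/144), radius 1/864; u4: center (1/32, -17/32), radius 1/96; u5: center (-5/72, -73/144), radius 1/648

Nesting under w3 composes maps z -> c + r*z down each u-path.
for u4, the 2-step affine chain lands on center (1/32, -17/32), radius 1/96
for u5, the 3-step affine chain lands on center (-5/72, -73/144), radius 1/648
for u3, the 3-step affine chain lands on center (-1/18, -71/144), radius 1/864
for u2, the 3-step affine chain lands on center (-19/288, -1/2), radius 1/864
for u1, the 1-step affine chain lands on center (1/2, -1/2), radius 1/8


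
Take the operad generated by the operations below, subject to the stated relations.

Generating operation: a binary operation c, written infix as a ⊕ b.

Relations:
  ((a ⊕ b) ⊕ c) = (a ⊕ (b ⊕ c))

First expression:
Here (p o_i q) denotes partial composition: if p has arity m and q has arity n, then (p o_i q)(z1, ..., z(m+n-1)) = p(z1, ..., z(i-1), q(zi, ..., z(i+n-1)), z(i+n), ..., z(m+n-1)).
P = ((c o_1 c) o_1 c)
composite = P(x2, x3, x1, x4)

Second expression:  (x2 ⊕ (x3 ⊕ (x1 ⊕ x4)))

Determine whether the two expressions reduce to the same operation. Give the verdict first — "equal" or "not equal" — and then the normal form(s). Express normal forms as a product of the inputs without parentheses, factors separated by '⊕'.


Reducing the first expression gives x2 ⊕ x3 ⊕ x1 ⊕ x4
Reducing the second expression gives x2 ⊕ x3 ⊕ x1 ⊕ x4
The forms coincide; equal.

equal; the common form is x2 ⊕ x3 ⊕ x1 ⊕ x4


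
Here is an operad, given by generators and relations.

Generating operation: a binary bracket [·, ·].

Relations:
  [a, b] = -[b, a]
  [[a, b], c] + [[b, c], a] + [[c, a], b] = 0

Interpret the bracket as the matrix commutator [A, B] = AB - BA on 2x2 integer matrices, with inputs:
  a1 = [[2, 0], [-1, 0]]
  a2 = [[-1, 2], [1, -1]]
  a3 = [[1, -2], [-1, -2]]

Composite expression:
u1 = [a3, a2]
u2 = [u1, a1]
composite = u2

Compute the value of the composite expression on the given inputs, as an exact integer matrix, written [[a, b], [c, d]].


[[-6, -12], [-6, 6]]

[a3, a2] = [[0, 6], [-3, 0]]
[[a3, a2], a1] = [[-6, -12], [-6, 6]]


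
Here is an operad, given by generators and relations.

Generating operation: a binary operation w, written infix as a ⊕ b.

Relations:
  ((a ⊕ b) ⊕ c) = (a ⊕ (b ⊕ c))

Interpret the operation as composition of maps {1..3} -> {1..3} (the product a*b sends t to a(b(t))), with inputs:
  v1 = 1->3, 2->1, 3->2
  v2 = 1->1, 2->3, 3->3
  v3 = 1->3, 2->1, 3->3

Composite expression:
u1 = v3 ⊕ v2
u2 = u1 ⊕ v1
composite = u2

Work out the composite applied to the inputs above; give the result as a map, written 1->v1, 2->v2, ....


(v3 ⊕ v2) = 1->3, 2->3, 3->3
((v3 ⊕ v2) ⊕ v1) = 1->3, 2->3, 3->3

1->3, 2->3, 3->3


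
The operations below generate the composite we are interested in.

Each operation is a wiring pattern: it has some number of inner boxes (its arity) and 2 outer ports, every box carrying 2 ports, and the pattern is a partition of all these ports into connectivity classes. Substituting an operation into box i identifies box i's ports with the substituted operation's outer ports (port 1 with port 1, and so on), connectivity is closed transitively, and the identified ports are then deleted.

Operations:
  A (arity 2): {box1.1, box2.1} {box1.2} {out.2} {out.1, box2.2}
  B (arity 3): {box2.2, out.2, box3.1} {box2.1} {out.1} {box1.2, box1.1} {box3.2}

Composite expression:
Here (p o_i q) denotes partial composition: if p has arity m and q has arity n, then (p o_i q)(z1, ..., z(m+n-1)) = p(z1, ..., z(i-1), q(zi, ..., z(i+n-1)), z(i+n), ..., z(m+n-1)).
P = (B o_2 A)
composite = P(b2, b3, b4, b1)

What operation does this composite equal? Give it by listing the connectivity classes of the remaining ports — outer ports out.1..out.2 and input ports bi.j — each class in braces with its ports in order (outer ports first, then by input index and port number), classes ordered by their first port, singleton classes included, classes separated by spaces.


{out.1} {out.2, b1.1} {b1.2} {b2.1, b2.2} {b3.1, b4.1} {b3.2} {b4.2}

Two ports join when wires chain via B-identified ports.
stage A: inputs (b3, b4), connectivity {out.1, b4.2} {out.2} {b3.1, b4.1} {b3.2}, out.j its boundary
stage B: inputs (b2, b3, b4, b1), connectivity {out.1} {out.2, b1.1} {b1.2} {b2.1, b2.2} {b3.1, b4.1} {b3.2} {b4.2}, out.j its boundary


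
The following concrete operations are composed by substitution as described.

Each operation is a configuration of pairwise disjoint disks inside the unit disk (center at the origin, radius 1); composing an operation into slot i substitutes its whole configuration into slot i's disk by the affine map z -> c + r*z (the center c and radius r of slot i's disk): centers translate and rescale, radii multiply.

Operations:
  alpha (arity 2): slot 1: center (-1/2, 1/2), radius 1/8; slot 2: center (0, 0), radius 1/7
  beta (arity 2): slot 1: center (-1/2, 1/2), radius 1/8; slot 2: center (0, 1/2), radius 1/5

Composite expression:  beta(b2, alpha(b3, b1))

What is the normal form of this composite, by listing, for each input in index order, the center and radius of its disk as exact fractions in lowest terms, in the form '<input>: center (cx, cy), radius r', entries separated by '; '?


Below beta, radii multiply path by path; the b-disk centers shift.
input b2: composing its 1 substitution step yields center (-1/2, 1/2), radius 1/8
input b3: composing its 2 substitution steps yields center (-1/10, 3/5), radius 1/40
input b1: composing its 2 substitution steps yields center (0, 1/2), radius 1/35

b1: center (0, 1/2), radius 1/35; b2: center (-1/2, 1/2), radius 1/8; b3: center (-1/10, 3/5), radius 1/40


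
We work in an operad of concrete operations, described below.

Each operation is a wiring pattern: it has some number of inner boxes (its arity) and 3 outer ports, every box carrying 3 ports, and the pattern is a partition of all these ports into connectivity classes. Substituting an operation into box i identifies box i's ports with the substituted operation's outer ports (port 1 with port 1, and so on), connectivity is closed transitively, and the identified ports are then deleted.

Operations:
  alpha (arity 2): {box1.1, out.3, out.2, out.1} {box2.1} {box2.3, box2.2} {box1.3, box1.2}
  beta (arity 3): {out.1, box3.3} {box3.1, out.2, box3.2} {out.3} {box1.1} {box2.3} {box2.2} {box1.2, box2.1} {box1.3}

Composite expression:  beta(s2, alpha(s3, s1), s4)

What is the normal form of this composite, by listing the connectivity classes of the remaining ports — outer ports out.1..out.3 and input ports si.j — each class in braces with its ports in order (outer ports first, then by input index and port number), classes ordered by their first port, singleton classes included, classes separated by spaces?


Connectivity passes through glued beta-boundaries; trace each wire chain.
after alpha, the pattern on (s3, s1) reads {out.1, out.2, out.3, s3.1} {s1.1} {s1.2, s1.3} {s3.2, s3.3} (out.j = its outer ports)
after beta, the pattern on (s2, s3, s1, s4) reads {out.1, s4.3} {out.2, s4.1, s4.2} {out.3} {s1.1} {s1.2, s1.3} {s2.1} {s2.2, s3.1} {s2.3} {s3.2, s3.3} (out.j = its outer ports)

{out.1, s4.3} {out.2, s4.1, s4.2} {out.3} {s1.1} {s1.2, s1.3} {s2.1} {s2.2, s3.1} {s2.3} {s3.2, s3.3}


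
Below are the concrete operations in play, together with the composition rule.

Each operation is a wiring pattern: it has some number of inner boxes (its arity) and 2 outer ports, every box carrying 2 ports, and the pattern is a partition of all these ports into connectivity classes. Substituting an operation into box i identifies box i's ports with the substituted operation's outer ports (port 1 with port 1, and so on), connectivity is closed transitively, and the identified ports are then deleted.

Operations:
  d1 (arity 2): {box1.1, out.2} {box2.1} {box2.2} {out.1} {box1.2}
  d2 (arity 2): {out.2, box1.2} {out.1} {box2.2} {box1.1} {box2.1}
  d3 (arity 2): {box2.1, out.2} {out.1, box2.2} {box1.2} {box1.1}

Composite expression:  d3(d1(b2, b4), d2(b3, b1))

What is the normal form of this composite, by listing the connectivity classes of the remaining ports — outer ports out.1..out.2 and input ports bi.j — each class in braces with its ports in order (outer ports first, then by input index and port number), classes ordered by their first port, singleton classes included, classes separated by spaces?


{out.1, b3.2} {out.2} {b1.1} {b1.2} {b2.1} {b2.2} {b3.1} {b4.1} {b4.2}

Substituting into d3 glues patterns; closure does the rest.
d1 over (b2, b4) gives {out.1} {out.2, b2.1} {b2.2} {b4.1} {b4.2}, out.j being that stage's outer ports
d2 over (b3, b1) gives {out.1} {out.2, b3.2} {b1.1} {b1.2} {b3.1}, out.j being that stage's outer ports
d3 over (b2, b4, b3, b1) gives {out.1, b3.2} {out.2} {b1.1} {b1.2} {b2.1} {b2.2} {b3.1} {b4.1} {b4.2}, out.j being that stage's outer ports


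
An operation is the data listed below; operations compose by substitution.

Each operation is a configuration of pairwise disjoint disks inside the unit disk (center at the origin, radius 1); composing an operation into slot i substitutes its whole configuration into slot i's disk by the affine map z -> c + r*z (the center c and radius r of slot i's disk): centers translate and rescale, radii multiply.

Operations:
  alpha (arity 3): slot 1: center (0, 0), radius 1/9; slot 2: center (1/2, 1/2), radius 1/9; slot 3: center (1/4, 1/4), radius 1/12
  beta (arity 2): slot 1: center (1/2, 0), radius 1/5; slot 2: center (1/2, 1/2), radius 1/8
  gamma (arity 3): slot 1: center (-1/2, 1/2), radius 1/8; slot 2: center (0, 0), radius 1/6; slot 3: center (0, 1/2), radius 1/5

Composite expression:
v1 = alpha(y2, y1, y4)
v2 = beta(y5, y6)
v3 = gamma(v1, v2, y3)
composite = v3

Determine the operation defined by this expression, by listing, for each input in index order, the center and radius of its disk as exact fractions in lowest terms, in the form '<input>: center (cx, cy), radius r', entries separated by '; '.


Below gamma, radii multiply path by path; the y-disk centers shift.
tracing y2 down its 2-map path: center (-1/2, 1/2), radius 1/72
tracing y1 down its 2-map path: center (-7/16, 9/16), radius 1/72
tracing y4 down its 2-map path: center (-15/32, 17/32), radius 1/96
tracing y5 down its 2-map path: center (1/12, 0), radius 1/30
tracing y6 down its 2-map path: center (1/12, 1/12), radius 1/48
tracing y3 down its 1-map path: center (0, 1/2), radius 1/5

y1: center (-7/16, 9/16), radius 1/72; y2: center (-1/2, 1/2), radius 1/72; y3: center (0, 1/2), radius 1/5; y4: center (-15/32, 17/32), radius 1/96; y5: center (1/12, 0), radius 1/30; y6: center (1/12, 1/12), radius 1/48


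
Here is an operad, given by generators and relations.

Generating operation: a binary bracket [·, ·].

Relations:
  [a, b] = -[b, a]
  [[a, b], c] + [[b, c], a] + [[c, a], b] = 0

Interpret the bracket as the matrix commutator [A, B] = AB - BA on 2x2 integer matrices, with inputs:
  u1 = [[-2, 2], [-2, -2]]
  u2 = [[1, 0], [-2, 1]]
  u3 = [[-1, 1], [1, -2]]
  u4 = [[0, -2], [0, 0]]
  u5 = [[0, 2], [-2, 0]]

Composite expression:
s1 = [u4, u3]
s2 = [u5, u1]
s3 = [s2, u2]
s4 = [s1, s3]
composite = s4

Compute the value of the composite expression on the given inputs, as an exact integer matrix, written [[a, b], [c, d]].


[[0, 0], [0, 0]]

[u4, u3] = [[-2, 2], [0, 2]]
[u5, u1] = [[0, 0], [0, 0]]
[[u5, u1], u2] = [[0, 0], [0, 0]]
[[u4, u3], [[u5, u1], u2]] = [[0, 0], [0, 0]]


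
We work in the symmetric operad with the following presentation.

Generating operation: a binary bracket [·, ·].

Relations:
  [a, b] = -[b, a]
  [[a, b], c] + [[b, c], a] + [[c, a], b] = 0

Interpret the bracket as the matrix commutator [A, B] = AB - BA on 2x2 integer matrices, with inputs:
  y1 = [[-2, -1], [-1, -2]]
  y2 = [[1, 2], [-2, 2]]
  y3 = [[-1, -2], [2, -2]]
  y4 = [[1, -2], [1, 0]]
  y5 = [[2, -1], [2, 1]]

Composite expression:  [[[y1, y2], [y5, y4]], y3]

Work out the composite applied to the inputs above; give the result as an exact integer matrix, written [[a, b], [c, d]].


[[-8, 2], [-2, 8]]

[y1, y2] = [[4, -1], [1, -4]]
[y5, y4] = [[3, -1], [1, -3]]
[[y1, y2], [y5, y4]] = [[0, -2], [-2, 0]]
[[[y1, y2], [y5, y4]], y3] = [[-8, 2], [-2, 8]]


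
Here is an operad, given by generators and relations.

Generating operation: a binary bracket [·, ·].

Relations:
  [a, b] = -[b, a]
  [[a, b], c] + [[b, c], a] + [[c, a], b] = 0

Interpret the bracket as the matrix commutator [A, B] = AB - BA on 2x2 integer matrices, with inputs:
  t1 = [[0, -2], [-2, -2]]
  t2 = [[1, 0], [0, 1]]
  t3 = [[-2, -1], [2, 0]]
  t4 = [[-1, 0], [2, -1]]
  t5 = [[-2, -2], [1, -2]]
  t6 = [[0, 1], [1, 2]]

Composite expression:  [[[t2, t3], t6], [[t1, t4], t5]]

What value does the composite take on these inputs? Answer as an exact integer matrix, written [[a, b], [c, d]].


[t2, t3] = [[0, 0], [0, 0]]
[[t2, t3], t6] = [[0, 0], [0, 0]]
[t1, t4] = [[-4, 0], [-4, 4]]
[[t1, t4], t5] = [[-8, 16], [8, 8]]
[[[t2, t3], t6], [[t1, t4], t5]] = [[0, 0], [0, 0]]

[[0, 0], [0, 0]]


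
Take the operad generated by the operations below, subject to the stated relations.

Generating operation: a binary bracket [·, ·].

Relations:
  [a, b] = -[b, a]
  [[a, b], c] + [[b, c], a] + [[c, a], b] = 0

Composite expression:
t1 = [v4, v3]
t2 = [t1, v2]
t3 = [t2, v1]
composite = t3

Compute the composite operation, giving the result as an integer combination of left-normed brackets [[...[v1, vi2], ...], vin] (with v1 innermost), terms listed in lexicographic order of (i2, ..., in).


-[[[v1, v2], v3], v4] + [[[v1, v2], v4], v3] + [[[v1, v3], v4], v2] - [[[v1, v4], v3], v2]

A multilinear Lie element is pinned by v1-initial words (v1 innermost).
Composite bracket: [[[v4, v3], v2], v1]
Expanding via [a, b] = ab - ba: 8 signed words (2^3 = 8).
Collect the words opening with v1:
  from v1v2v3v4, sign -1: term -[[[v1, v2], v3], v4]
  from v1v2v4v3, sign +1: term +[[[v1, v2], v4], v3]
  from v1v3v4v2, sign +1: term +[[[v1, v3], v4], v2]
  from v1v4v3v2, sign -1: term -[[[v1, v4], v3], v2]


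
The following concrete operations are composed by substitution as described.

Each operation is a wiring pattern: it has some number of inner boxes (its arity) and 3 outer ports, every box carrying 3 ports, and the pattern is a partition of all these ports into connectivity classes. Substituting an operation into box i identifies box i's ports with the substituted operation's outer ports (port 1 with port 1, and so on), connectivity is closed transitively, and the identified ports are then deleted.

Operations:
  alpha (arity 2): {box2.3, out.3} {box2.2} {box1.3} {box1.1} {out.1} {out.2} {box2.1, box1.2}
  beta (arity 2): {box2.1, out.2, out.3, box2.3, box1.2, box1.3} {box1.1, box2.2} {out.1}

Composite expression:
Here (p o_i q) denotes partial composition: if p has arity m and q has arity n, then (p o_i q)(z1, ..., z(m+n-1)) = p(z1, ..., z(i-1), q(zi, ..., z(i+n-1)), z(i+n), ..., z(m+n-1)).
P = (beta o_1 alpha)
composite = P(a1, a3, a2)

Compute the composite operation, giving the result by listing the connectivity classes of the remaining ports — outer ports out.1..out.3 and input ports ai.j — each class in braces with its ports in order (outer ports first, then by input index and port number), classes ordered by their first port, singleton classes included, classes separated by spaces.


{out.1} {out.2, out.3, a2.1, a2.3, a3.3} {a1.1} {a1.2, a3.1} {a1.3} {a2.2} {a3.2}


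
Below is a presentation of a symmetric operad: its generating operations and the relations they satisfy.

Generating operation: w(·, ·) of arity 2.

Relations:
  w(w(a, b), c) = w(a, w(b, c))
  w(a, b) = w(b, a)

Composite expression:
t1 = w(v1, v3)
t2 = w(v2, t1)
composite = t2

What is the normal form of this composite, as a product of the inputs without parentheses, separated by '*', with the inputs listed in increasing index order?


v1 * v2 * v3


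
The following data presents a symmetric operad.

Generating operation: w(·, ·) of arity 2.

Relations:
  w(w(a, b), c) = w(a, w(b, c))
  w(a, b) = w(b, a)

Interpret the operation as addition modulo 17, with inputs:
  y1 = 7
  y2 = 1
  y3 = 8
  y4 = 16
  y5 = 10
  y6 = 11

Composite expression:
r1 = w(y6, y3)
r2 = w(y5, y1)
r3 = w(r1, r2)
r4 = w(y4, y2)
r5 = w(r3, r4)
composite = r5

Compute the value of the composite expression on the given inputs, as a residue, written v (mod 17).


2 (mod 17)

w(y6, y3) = 2
w(y5, y1) = 0
w(w(y6, y3), w(y5, y1)) = 2
w(y4, y2) = 0
w(w(w(y6, y3), w(y5, y1)), w(y4, y2)) = 2


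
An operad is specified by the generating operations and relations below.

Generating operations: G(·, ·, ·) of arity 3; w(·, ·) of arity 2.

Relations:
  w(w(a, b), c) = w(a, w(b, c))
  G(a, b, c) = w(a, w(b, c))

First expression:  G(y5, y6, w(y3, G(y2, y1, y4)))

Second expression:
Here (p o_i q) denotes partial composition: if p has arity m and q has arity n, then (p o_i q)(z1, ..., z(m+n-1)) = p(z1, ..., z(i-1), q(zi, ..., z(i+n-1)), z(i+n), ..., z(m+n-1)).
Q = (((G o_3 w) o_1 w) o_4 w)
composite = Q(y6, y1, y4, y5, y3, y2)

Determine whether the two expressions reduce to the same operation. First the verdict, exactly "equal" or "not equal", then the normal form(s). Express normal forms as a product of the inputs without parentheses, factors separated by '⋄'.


Normal form of the first expression: y5 ⋄ y6 ⋄ y3 ⋄ y2 ⋄ y1 ⋄ y4
Normal form of the second expression: y6 ⋄ y1 ⋄ y4 ⋄ y5 ⋄ y3 ⋄ y2
Distinct normal forms: not equal.

not equal; first: y5 ⋄ y6 ⋄ y3 ⋄ y2 ⋄ y1 ⋄ y4; second: y6 ⋄ y1 ⋄ y4 ⋄ y5 ⋄ y3 ⋄ y2


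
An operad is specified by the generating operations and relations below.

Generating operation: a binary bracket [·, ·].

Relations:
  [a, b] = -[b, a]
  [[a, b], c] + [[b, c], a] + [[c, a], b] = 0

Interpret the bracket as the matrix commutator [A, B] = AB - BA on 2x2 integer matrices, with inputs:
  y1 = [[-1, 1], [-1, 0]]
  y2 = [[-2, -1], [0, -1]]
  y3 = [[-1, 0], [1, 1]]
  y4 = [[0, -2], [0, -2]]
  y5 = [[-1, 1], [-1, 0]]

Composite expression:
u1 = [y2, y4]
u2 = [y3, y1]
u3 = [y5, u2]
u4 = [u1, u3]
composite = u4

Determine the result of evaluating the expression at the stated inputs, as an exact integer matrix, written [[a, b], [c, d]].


[[-4, 40], [0, 4]]


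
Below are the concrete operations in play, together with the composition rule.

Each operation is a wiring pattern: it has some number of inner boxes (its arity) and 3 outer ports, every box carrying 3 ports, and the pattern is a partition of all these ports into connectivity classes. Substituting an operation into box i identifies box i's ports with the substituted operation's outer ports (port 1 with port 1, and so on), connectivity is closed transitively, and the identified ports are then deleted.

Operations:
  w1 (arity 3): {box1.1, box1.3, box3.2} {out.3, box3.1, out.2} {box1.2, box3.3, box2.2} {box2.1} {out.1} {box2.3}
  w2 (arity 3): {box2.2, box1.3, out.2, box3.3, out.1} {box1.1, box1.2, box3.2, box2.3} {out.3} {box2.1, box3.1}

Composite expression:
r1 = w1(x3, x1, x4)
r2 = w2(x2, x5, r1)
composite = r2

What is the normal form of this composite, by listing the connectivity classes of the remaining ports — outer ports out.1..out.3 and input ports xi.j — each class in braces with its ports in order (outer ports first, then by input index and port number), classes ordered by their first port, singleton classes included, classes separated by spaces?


{out.1, out.2, x2.1, x2.2, x2.3, x4.1, x5.2, x5.3} {out.3} {x1.1} {x1.2, x3.2, x4.3} {x1.3} {x3.1, x3.3, x4.2} {x5.1}

Two ports join when wires chain via w2-identified ports.
the subtree at w1 composes to {out.1} {out.2, out.3, x4.1} {x1.1} {x1.2, x3.2, x4.3} {x1.3} {x3.1, x3.3, x4.2} on (x3, x1, x4); out.j = own outer ports
the subtree at w2 composes to {out.1, out.2, x2.1, x2.2, x2.3, x4.1, x5.2, x5.3} {out.3} {x1.1} {x1.2, x3.2, x4.3} {x1.3} {x3.1, x3.3, x4.2} {x5.1} on (x2, x5, x3, x1, x4); out.j = own outer ports
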